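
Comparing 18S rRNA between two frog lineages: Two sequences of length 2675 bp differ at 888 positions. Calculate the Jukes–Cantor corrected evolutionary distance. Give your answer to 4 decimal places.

0.4384

p = 888/2675 ≈ 0.331963.
d = −(3/4) ln(1 − 4p/3) = −0.75 ln(1 − 0.442617) = −0.75 ln(0.557383)
  = −0.75 × (-0.584503) = 0.438377 substitutions/site.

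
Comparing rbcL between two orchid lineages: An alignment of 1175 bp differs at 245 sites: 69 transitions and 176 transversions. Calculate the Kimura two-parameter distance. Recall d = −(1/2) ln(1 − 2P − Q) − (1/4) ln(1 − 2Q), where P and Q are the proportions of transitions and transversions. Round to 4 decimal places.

0.2445

P = 69/1175 ≈ 0.058723 and Q = 176/1175 ≈ 0.149787.
Under the Kimura two-parameter model, d = −½ ln(1 − 2P − Q) − ¼ ln(1 − 2Q).
1 − 2P − Q = 0.732767, giving −½ ln(0.732767) = 0.155464.
1 − 2Q = 0.700426, giving −¼ ln(0.700426) = 0.089017.
d = 0.155464 + 0.089017 = 0.244481.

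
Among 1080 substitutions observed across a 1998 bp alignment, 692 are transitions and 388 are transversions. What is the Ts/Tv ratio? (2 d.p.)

1.78

R = 692/388 = 1.783505… ≈ 1.78 (to 2 d.p.).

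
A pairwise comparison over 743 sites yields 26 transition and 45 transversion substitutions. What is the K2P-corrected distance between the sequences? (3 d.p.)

P = 26/743 ≈ 0.034993 and Q = 45/743 ≈ 0.060565.
Under the Kimura two-parameter model, d = −½ ln(1 − 2P − Q) − ¼ ln(1 − 2Q).
1 − 2P − Q = 0.869449, giving −½ ln(0.869449) = 0.069948.
1 − 2Q = 0.87887, giving −¼ ln(0.87887) = 0.032280.
d = 0.069948 + 0.032280 = 0.102228.

0.102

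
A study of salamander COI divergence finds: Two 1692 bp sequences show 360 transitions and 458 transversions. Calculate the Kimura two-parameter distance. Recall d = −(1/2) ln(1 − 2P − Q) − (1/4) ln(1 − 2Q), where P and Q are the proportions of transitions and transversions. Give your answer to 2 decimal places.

0.79

P = 360/1692 ≈ 0.212766 and Q = 458/1692 ≈ 0.270686.
Under the Kimura two-parameter model, d = −½ ln(1 − 2P − Q) − ¼ ln(1 − 2Q).
1 − 2P − Q = 0.303782, giving −½ ln(0.303782) = 0.595722.
1 − 2Q = 0.458628, giving −¼ ln(0.458628) = 0.194879.
d = 0.595722 + 0.194879 = 0.790601.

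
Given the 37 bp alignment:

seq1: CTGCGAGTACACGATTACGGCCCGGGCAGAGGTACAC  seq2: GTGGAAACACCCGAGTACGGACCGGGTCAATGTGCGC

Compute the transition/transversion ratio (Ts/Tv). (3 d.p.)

1.000

Transitions are A↔G and C↔T; transversions are all other mismatches.
Transitions: 7. Transversions: 7.
R = 7/7 = 1.000.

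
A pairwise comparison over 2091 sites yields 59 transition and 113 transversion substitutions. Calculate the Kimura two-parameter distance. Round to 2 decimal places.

P = 59/2091 ≈ 0.028216 and Q = 113/2091 ≈ 0.054041.
Under the Kimura two-parameter model, d = −½ ln(1 − 2P − Q) − ¼ ln(1 − 2Q).
1 − 2P − Q = 0.889527, giving −½ ln(0.889527) = 0.058533.
1 − 2Q = 0.891918, giving −¼ ln(0.891918) = 0.028595.
d = 0.058533 + 0.028595 = 0.087128.

0.09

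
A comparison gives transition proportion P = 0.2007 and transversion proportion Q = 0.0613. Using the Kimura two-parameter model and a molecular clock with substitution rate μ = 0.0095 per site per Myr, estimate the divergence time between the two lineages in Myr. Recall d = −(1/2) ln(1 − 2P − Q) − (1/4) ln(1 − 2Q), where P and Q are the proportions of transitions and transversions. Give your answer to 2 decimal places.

18.07

Under the Kimura two-parameter model, d = −½ ln(1 − 2P − Q) − ¼ ln(1 − 2Q).
1 − 2P − Q = 0.5373, giving −½ ln(0.5373) = 0.310599.
1 − 2Q = 0.8774, giving −¼ ln(0.8774) = 0.032698.
d = 0.310599 + 0.032698 = 0.343297.
Under a molecular clock d = 2μt, so t = d/(2μ) = 0.343297 / (2 × 0.0095) = 18.07 Myr.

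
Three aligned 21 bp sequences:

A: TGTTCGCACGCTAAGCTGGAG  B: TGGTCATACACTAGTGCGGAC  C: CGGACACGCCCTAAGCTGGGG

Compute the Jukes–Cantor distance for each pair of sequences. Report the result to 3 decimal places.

d(A,B) = 0.635, d(A,C) = 0.441, d(B,C) = 0.899

A–B: 9/21 sites differ → p ≈ 0.428571, d = −0.75 ln(1 − 0.571428) = 0.635472 ≈ 0.635.
A–C: 7/21 sites differ → p ≈ 0.333333, d = −0.75 ln(1 − 0.444444) = 0.440839 ≈ 0.441.
B–C: 11/21 sites differ → p ≈ 0.52381, d = −0.75 ln(1 − 0.698413) = 0.899023 ≈ 0.899.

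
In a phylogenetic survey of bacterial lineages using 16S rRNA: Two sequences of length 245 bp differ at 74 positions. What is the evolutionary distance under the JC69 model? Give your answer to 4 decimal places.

p = 74/245 ≈ 0.302041.
d = −(3/4) ln(1 − 4p/3) = −0.75 ln(1 − 0.402721) = −0.75 ln(0.597279)
  = −0.75 × (-0.515371) = 0.386528 substitutions/site.

0.3865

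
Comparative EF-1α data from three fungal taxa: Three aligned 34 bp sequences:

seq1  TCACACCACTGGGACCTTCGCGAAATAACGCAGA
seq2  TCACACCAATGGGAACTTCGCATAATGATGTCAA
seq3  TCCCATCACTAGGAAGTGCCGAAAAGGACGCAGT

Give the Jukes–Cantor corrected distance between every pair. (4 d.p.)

seq1–seq2: 9/34 sites differ → p ≈ 0.264706, d = −0.75 ln(1 − 0.352941) = 0.326488 ≈ 0.3265.
seq1–seq3: 12/34 sites differ → p ≈ 0.352941, d = −0.75 ln(1 − 0.470588) = 0.476991 ≈ 0.4770.
seq2–seq3: 15/34 sites differ → p ≈ 0.441176, d = −0.75 ln(1 − 0.588235) = 0.665477 ≈ 0.6655.

d(seq1,seq2) = 0.3265, d(seq1,seq3) = 0.4770, d(seq2,seq3) = 0.6655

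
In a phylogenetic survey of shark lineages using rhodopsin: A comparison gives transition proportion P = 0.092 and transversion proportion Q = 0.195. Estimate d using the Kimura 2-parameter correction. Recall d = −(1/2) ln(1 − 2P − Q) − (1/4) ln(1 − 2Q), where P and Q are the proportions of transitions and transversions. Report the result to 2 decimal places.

Under the Kimura two-parameter model, d = −½ ln(1 − 2P − Q) − ¼ ln(1 − 2Q).
1 − 2P − Q = 0.621, giving −½ ln(0.621) = 0.238212.
1 − 2Q = 0.61, giving −¼ ln(0.61) = 0.123574.
d = 0.238212 + 0.123574 = 0.361786.

0.36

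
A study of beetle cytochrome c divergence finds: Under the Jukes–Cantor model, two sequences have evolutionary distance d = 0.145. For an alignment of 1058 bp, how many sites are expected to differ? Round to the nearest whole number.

139

Invert JC69: p = (3/4)(1 − e^(−4d/3)) = 0.75 × (1 − e^(-0.193333)) = 0.75 × (1 − 0.824207) = 0.131845.
Expected differing sites = pL ≈ 0.131845 × 1058 = 139.49201 ≈ 139.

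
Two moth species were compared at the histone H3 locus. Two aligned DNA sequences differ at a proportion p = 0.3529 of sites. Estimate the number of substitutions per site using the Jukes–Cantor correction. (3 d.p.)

d = −(3/4) ln(1 − 4p/3) = −0.75 ln(1 − 0.470533) = −0.75 ln(0.529467)
  = −0.75 × (-0.635884) = 0.476913 substitutions/site.

0.477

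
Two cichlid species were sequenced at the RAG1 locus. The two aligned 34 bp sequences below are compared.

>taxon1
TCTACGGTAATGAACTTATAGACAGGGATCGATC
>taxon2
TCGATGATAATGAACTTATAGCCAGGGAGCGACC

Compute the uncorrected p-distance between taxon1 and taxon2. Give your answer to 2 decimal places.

The sequences differ at 6 of 34 positions (sites 3, 5, 7, 22, 29, 33).
p = 6/34 = 0.176470… ≈ 0.18 (to 2 d.p.).

0.18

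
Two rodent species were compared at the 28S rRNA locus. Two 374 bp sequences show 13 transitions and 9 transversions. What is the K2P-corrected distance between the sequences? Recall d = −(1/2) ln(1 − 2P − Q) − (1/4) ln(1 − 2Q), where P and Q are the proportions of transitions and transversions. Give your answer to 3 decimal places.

P = 13/374 ≈ 0.034759 and Q = 9/374 ≈ 0.024064.
Under the Kimura two-parameter model, d = −½ ln(1 − 2P − Q) − ¼ ln(1 − 2Q).
1 − 2P − Q = 0.906418, giving −½ ln(0.906418) = 0.049127.
1 − 2Q = 0.951872, giving −¼ ln(0.951872) = 0.012331.
d = 0.049127 + 0.012331 = 0.061458.

0.061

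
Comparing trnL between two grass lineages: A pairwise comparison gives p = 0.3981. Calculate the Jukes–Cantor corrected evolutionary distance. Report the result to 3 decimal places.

d = −(3/4) ln(1 − 4p/3) = −0.75 ln(1 − 0.5308) = −0.75 ln(0.4692)
  = −0.75 × (-0.756726) = 0.567545 substitutions/site.

0.568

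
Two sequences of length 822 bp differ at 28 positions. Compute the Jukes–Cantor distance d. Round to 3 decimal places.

p = 28/822 ≈ 0.034063.
d = −(3/4) ln(1 − 4p/3) = −0.75 ln(1 − 0.045417) = −0.75 ln(0.954583)
  = −0.75 × (-0.046481) = 0.034861 substitutions/site.

0.035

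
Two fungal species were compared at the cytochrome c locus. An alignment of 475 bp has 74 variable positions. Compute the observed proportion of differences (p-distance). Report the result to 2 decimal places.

0.16

p = 74/475 = 0.155789… ≈ 0.16 (to 2 d.p.).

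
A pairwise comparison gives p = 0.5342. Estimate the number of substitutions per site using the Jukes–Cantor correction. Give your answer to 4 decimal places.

d = −(3/4) ln(1 − 4p/3) = −0.75 ln(1 − 0.712267) = −0.75 ln(0.287733)
  = −0.75 × (-1.245722) = 0.934292 substitutions/site.

0.9343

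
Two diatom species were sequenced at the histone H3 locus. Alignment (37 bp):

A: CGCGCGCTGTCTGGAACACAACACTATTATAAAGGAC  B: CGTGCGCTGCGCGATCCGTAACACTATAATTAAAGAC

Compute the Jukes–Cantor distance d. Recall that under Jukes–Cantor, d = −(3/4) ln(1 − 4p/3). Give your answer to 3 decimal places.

The sequences differ at 12 of 37 sites, so p = 12/37 ≈ 0.324324.
d = −(3/4) ln(1 − 4p/3) = −0.75 ln(1 − 0.432432) = −0.75 ln(0.567568)
  = −0.75 × (-0.566395) = 0.424796 substitutions/site.

0.425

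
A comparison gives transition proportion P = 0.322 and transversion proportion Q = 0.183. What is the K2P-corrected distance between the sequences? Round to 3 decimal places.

0.991

Under the Kimura two-parameter model, d = −½ ln(1 − 2P − Q) − ¼ ln(1 − 2Q).
1 − 2P − Q = 0.173, giving −½ ln(0.173) = 0.877232.
1 − 2Q = 0.634, giving −¼ ln(0.634) = 0.113927.
d = 0.877232 + 0.113927 = 0.991159.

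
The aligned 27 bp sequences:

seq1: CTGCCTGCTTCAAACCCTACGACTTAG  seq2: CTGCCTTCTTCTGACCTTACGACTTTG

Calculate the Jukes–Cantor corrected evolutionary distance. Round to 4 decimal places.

The sequences differ at 5 of 27 sites (7, 12, 13, 17, 26), so p = 5/27 ≈ 0.185185.
d = −(3/4) ln(1 − 4p/3) = −0.75 ln(1 − 0.246913) = −0.75 ln(0.753087)
  = −0.75 × (-0.283575) = 0.212681 substitutions/site.

0.2127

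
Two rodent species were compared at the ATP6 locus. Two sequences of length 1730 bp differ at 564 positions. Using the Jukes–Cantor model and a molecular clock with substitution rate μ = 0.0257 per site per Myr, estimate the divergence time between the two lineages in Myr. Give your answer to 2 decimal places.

p = 564/1730 ≈ 0.326012.
d = −(3/4) ln(1 − 4p/3) = −0.75 ln(1 − 0.434683) = −0.75 ln(0.565317)
  = −0.75 × (-0.570369) = 0.427777 substitutions/site.
Under a molecular clock d = 2μt, so t = d/(2μ) = 0.427777 / (2 × 0.0257) = 8.32 Myr.

8.32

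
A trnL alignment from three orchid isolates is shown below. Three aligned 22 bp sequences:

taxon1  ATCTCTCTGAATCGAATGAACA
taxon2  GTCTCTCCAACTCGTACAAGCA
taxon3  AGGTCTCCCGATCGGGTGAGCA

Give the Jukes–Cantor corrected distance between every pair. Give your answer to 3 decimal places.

taxon1–taxon2: 8/22 sites differ → p ≈ 0.363636, d = −0.75 ln(1 − 0.484848) = 0.497470 ≈ 0.497.
taxon1–taxon3: 8/22 sites differ → p ≈ 0.363636, d = −0.75 ln(1 − 0.484848) = 0.497470 ≈ 0.497.
taxon2–taxon3: 10/22 sites differ → p ≈ 0.454545, d = −0.75 ln(1 − 0.60606) = 0.698667 ≈ 0.699.

d(taxon1,taxon2) = 0.497, d(taxon1,taxon3) = 0.497, d(taxon2,taxon3) = 0.699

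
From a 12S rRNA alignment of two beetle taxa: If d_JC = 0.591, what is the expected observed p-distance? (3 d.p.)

0.409

p = (3/4)(1 − e^(−4d/3)) = 0.75 × (1 − e^(-0.788)) = 0.75 × (1 − 0.454753) = 0.408935.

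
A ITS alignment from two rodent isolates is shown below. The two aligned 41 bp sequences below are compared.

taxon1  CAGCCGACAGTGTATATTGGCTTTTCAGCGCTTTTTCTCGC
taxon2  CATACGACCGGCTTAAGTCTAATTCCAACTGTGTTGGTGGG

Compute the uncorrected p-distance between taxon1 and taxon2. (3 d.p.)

The sequences differ at 21 of 41 positions.
p = 21/41 = 0.512195… ≈ 0.512 (to 3 d.p.).

0.512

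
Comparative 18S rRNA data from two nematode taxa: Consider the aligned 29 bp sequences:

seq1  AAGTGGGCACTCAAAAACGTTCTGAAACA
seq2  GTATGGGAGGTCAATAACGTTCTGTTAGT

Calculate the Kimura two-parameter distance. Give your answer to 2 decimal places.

Of 29 sites, 3 differences are transitions and 8 are transversions, so P = 3/29 ≈ 0.103448 and Q = 8/29 ≈ 0.275862.
Under the Kimura two-parameter model, d = −½ ln(1 − 2P − Q) − ¼ ln(1 − 2Q).
1 − 2P − Q = 0.517242, giving −½ ln(0.517242) = 0.329622.
1 − 2Q = 0.448276, giving −¼ ln(0.448276) = 0.200587.
d = 0.329622 + 0.200587 = 0.530209.

0.53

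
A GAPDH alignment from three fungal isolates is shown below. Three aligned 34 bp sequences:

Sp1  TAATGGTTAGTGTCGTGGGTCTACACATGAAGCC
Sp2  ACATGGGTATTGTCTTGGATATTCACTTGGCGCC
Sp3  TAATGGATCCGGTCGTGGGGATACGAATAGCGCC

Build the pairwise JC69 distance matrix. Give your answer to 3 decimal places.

d(Sp1,Sp2) = 0.423, d(Sp1,Sp3) = 0.423, d(Sp2,Sp3) = 0.597

Sp1–Sp2: 11/34 sites differ → p ≈ 0.323529, d = −0.75 ln(1 − 0.431372) = 0.423397 ≈ 0.423.
Sp1–Sp3: 11/34 sites differ → p ≈ 0.323529, d = −0.75 ln(1 − 0.431372) = 0.423397 ≈ 0.423.
Sp2–Sp3: 14/34 sites differ → p ≈ 0.411765, d = −0.75 ln(1 − 0.54902) = 0.597249 ≈ 0.597.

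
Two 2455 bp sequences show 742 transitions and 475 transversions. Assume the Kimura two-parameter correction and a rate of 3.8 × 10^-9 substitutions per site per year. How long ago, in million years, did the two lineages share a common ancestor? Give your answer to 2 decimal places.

121.31

P = 742/2455 ≈ 0.30224 and Q = 475/2455 ≈ 0.193483.
Under the Kimura two-parameter model, d = −½ ln(1 − 2P − Q) − ¼ ln(1 − 2Q).
1 − 2P − Q = 0.202037, giving −½ ln(0.202037) = 0.799652.
1 − 2Q = 0.613034, giving −¼ ln(0.613034) = 0.122334.
d = 0.799652 + 0.122334 = 0.921986.
Under a molecular clock d = 2μt, so t = d/(2μ) = 0.921986 / (2 × 3.8 × 10^-9) = 121.31 million years.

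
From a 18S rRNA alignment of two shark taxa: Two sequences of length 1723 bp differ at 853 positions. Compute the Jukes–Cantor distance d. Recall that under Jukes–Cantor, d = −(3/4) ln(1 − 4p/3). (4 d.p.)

0.8093

p = 853/1723 ≈ 0.495067.
d = −(3/4) ln(1 − 4p/3) = −0.75 ln(1 − 0.660089) = −0.75 ln(0.339911)
  = −0.75 × (-1.079071) = 0.809303 substitutions/site.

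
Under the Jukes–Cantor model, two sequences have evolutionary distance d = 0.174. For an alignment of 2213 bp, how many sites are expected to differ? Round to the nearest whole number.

344

Invert JC69: p = (3/4)(1 − e^(−4d/3)) = 0.75 × (1 − e^(-0.232)) = 0.75 × (1 − 0.792946) = 0.155291.
Expected differing sites = pL ≈ 0.155291 × 2213 = 343.658983 ≈ 344.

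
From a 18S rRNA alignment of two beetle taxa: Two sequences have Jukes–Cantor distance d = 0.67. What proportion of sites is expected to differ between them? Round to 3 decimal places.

0.443

p = (3/4)(1 − e^(−4d/3)) = 0.75 × (1 − e^(-0.893333)) = 0.75 × (1 − 0.409289) = 0.443033.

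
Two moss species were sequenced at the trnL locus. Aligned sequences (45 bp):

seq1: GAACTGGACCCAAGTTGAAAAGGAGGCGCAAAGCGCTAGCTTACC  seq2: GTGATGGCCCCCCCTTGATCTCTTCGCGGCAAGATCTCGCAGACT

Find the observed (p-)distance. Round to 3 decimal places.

The sequences differ at 22 of 45 positions.
p = 22/45 = 0.488888… ≈ 0.489 (to 3 d.p.).

0.489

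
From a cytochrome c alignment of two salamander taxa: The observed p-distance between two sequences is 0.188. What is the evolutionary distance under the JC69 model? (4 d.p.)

0.2164

d = −(3/4) ln(1 − 4p/3) = −0.75 ln(1 − 0.250667) = −0.75 ln(0.749333)
  = −0.75 × (-0.288572) = 0.216429 substitutions/site.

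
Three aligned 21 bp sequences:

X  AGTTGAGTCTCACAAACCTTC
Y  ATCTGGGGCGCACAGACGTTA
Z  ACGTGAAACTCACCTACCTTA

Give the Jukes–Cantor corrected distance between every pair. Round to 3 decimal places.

X–Y: 8/21 sites differ → p ≈ 0.380952, d = −0.75 ln(1 − 0.507936) = 0.531860 ≈ 0.532.
X–Z: 7/21 sites differ → p ≈ 0.333333, d = −0.75 ln(1 − 0.444444) = 0.440839 ≈ 0.441.
Y–Z: 9/21 sites differ → p ≈ 0.428571, d = −0.75 ln(1 − 0.571428) = 0.635472 ≈ 0.635.

d(X,Y) = 0.532, d(X,Z) = 0.441, d(Y,Z) = 0.635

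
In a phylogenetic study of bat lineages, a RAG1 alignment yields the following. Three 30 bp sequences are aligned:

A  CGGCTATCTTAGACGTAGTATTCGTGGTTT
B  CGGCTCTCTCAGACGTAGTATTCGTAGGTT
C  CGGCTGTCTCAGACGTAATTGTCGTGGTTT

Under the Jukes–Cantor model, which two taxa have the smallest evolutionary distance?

A and B

A–B: 4/30 differ, p = 0.133, d = 0.147.
A–C: 5/30 differ, p = 0.167, d = 0.188.
B–C: 6/30 differ, p = 0.200, d = 0.233.
The smallest distance is between A and B.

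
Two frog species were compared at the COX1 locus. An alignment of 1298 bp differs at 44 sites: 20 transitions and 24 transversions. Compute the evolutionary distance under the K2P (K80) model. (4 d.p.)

P = 20/1298 ≈ 0.015408 and Q = 24/1298 ≈ 0.01849.
Under the Kimura two-parameter model, d = −½ ln(1 − 2P − Q) − ¼ ln(1 − 2Q).
1 − 2P − Q = 0.950694, giving −½ ln(0.950694) = 0.025282.
1 − 2Q = 0.96302, giving −¼ ln(0.96302) = 0.009420.
d = 0.025282 + 0.009420 = 0.034702.

0.0347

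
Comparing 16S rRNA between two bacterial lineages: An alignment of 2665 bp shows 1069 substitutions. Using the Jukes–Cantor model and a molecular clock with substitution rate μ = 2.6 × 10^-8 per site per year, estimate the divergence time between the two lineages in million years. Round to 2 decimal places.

p = 1069/2665 ≈ 0.401126.
d = −(3/4) ln(1 − 4p/3) = −0.75 ln(1 − 0.534835) = −0.75 ln(0.465165)
  = −0.75 × (-0.765363) = 0.574022 substitutions/site.
Under a molecular clock d = 2μt, so t = d/(2μ) = 0.574022 / (2 × 2.6 × 10^-8) = 11.04 million years.

11.04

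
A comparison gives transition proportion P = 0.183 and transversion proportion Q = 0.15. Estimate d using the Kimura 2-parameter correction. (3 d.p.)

0.452

Under the Kimura two-parameter model, d = −½ ln(1 − 2P − Q) − ¼ ln(1 − 2Q).
1 − 2P − Q = 0.484, giving −½ ln(0.484) = 0.362835.
1 − 2Q = 0.7, giving −¼ ln(0.7) = 0.089169.
d = 0.362835 + 0.089169 = 0.452004.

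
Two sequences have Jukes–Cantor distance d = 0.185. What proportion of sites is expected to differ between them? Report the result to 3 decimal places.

0.164

p = (3/4)(1 − e^(−4d/3)) = 0.75 × (1 − e^(-0.246667)) = 0.75 × (1 − 0.781401) = 0.163949.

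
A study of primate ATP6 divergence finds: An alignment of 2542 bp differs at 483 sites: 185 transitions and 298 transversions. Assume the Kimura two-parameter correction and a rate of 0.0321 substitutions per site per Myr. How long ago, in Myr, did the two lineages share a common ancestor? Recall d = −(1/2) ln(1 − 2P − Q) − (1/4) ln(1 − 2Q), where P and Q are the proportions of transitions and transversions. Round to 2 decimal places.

3.41

P = 185/2542 ≈ 0.072777 and Q = 298/2542 ≈ 0.117231.
Under the Kimura two-parameter model, d = −½ ln(1 − 2P − Q) − ¼ ln(1 − 2Q).
1 − 2P − Q = 0.737215, giving −½ ln(0.737215) = 0.152438.
1 − 2Q = 0.765538, giving −¼ ln(0.765538) = 0.066794.
d = 0.152438 + 0.066794 = 0.219232.
Under a molecular clock d = 2μt, so t = d/(2μ) = 0.219232 / (2 × 0.0321) = 3.41 Myr.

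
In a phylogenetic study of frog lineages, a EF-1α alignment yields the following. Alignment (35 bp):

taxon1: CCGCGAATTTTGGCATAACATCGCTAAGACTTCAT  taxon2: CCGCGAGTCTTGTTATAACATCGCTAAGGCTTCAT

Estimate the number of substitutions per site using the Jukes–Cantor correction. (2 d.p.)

The sequences differ at 5 of 35 sites (7, 9, 13, 14, 29), so p = 5/35 ≈ 0.142857.
d = −(3/4) ln(1 − 4p/3) = −0.75 ln(1 − 0.190476) = −0.75 ln(0.809524)
  = −0.75 × (-0.211309) = 0.158482 substitutions/site.

0.16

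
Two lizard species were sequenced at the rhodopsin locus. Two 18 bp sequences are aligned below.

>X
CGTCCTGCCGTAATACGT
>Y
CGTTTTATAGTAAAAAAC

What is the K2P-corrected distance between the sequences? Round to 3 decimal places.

0.997

Of 18 sites, 6 differences are transitions and 3 are transversions, so P = 6/18 ≈ 0.333333 and Q = 3/18 ≈ 0.166667.
Under the Kimura two-parameter model, d = −½ ln(1 − 2P − Q) − ¼ ln(1 − 2Q).
1 − 2P − Q = 0.166667, giving −½ ln(0.166667) = 0.895879.
1 − 2Q = 0.666666, giving −¼ ln(0.666666) = 0.101367.
d = 0.895879 + 0.101367 = 0.997246.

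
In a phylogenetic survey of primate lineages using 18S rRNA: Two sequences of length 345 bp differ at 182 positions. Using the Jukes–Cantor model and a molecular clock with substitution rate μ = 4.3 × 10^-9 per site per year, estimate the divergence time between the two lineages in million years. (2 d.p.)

105.99

p = 182/345 ≈ 0.527536.
d = −(3/4) ln(1 − 4p/3) = −0.75 ln(1 − 0.703381) = −0.75 ln(0.296619)
  = −0.75 × (-1.215307) = 0.911480 substitutions/site.
Under a molecular clock d = 2μt, so t = d/(2μ) = 0.911480 / (2 × 4.3 × 10^-9) = 105.99 million years.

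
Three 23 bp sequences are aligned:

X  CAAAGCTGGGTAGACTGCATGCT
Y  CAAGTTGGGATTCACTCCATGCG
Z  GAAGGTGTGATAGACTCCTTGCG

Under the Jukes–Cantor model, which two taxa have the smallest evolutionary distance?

X–Y: 9/23 differ, p = 0.391, d = 0.553.
X–Z: 9/23 differ, p = 0.391, d = 0.553.
Y–Z: 6/23 differ, p = 0.261, d = 0.321.
The smallest distance is between Y and Z.

Y and Z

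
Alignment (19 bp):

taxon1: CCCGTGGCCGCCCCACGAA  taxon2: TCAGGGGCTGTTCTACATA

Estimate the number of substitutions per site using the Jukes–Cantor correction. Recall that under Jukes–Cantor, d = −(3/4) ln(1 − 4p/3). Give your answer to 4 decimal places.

The sequences differ at 9 of 19 sites (1, 3, 5, 9, 11, 12, 14, 17, 18), so p = 9/19 ≈ 0.473684.
d = −(3/4) ln(1 − 4p/3) = −0.75 ln(1 − 0.631579) = −0.75 ln(0.368421)
  = −0.75 × (-0.998529) = 0.748897 substitutions/site.

0.7489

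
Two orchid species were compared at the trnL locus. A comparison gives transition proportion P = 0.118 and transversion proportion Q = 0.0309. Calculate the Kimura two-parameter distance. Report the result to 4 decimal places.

Under the Kimura two-parameter model, d = −½ ln(1 − 2P − Q) − ¼ ln(1 − 2Q).
1 − 2P − Q = 0.7331, giving −½ ln(0.7331) = 0.155237.
1 − 2Q = 0.9382, giving −¼ ln(0.9382) = 0.015948.
d = 0.155237 + 0.015948 = 0.171185.

0.1712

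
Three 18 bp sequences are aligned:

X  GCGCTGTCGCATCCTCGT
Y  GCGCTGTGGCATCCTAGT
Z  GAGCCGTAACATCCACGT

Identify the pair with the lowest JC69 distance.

X and Y

X–Y: 2/18 differ, p = 0.111, d = 0.120.
X–Z: 5/18 differ, p = 0.278, d = 0.347.
Y–Z: 6/18 differ, p = 0.333, d = 0.441.
The smallest distance is between X and Y.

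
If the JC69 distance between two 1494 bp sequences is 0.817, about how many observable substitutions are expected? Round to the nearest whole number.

Invert JC69: p = (3/4)(1 − e^(−4d/3)) = 0.75 × (1 − e^(-1.089333)) = 0.75 × (1 − 0.336441) = 0.497669.
Expected differing sites = pL ≈ 0.497669 × 1494 = 743.517486 ≈ 744.

744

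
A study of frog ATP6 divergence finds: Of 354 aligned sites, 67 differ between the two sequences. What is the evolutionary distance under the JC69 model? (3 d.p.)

p = 67/354 ≈ 0.189266.
d = −(3/4) ln(1 − 4p/3) = −0.75 ln(1 − 0.252355) = −0.75 ln(0.747645)
  = −0.75 × (-0.290827) = 0.218120 substitutions/site.

0.218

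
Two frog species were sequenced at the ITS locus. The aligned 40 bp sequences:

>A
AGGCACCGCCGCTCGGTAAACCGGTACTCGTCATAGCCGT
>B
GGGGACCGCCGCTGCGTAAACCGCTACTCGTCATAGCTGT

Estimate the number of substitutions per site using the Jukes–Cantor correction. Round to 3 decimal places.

The sequences differ at 6 of 40 sites (1, 4, 14, 15, 24, 38), so p = 6/40 = 0.15.
d = −(3/4) ln(1 − 4p/3) = −0.75 ln(1 − 0.2) = −0.75 ln(0.8)
  = −0.75 × (-0.223144) = 0.167358 substitutions/site.

0.167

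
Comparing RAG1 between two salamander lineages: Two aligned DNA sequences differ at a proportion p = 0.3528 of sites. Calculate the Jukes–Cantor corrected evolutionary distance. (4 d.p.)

0.4767

d = −(3/4) ln(1 − 4p/3) = −0.75 ln(1 − 0.4704) = −0.75 ln(0.5296)
  = −0.75 × (-0.635633) = 0.476725 substitutions/site.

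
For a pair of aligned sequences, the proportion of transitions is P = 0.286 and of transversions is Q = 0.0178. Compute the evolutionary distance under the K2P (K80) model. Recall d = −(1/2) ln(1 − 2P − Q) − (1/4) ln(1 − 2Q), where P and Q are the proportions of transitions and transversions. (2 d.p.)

Under the Kimura two-parameter model, d = −½ ln(1 − 2P − Q) − ¼ ln(1 − 2Q).
1 − 2P − Q = 0.4102, giving −½ ln(0.4102) = 0.445555.
1 − 2Q = 0.9644, giving −¼ ln(0.9644) = 0.009062.
d = 0.445555 + 0.009062 = 0.454617.

0.45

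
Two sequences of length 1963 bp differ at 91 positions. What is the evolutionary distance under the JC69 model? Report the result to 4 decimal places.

0.0479

p = 91/1963 ≈ 0.046358.
d = −(3/4) ln(1 − 4p/3) = −0.75 ln(1 − 0.061811) = −0.75 ln(0.938189)
  = −0.75 × (-0.063804) = 0.047853 substitutions/site.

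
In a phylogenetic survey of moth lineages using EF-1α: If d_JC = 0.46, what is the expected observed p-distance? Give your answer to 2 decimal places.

p = (3/4)(1 − e^(−4d/3)) = 0.75 × (1 − e^(-0.613333)) = 0.75 × (1 − 0.541543) = 0.343843.

0.34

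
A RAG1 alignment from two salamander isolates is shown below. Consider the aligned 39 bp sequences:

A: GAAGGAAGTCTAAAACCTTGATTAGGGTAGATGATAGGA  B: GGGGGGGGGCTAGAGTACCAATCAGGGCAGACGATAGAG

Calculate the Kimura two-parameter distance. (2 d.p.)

0.89

Of 39 sites, 15 differences are transitions and 2 are transversions, so P = 15/39 ≈ 0.384615 and Q = 2/39 ≈ 0.051282.
Under the Kimura two-parameter model, d = −½ ln(1 − 2P − Q) − ¼ ln(1 − 2Q).
1 − 2P − Q = 0.179488, giving −½ ln(0.179488) = 0.858823.
1 − 2Q = 0.897436, giving −¼ ln(0.897436) = 0.027053.
d = 0.858823 + 0.027053 = 0.885876.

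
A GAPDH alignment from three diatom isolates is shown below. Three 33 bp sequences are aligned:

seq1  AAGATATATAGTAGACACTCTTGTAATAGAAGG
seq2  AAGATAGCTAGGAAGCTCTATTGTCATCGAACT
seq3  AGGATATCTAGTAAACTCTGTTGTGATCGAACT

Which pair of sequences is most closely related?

seq2 and seq3

seq1–seq2: 11/33 differ, p = 0.333, d = 0.441.
seq1–seq3: 9/33 differ, p = 0.273, d = 0.339.
seq2–seq3: 6/33 differ, p = 0.182, d = 0.208.
The smallest distance is between seq2 and seq3.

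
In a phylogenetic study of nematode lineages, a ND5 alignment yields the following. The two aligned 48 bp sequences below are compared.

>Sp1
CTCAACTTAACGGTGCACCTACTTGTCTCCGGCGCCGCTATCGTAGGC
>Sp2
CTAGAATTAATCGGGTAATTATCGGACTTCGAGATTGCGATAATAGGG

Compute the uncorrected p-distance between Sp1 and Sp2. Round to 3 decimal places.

0.479

The sequences differ at 23 of 48 positions.
p = 23/48 = 0.479166… ≈ 0.479 (to 3 d.p.).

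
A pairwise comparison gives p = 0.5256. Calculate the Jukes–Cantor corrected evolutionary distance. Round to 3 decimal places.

d = −(3/4) ln(1 − 4p/3) = −0.75 ln(1 − 0.7008) = −0.75 ln(0.2992)
  = −0.75 × (-1.206643) = 0.904982 substitutions/site.

0.905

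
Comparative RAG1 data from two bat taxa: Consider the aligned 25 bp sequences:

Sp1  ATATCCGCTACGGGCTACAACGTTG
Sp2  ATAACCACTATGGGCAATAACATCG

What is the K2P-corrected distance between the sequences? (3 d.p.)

Of 25 sites, 5 differences are transitions and 2 are transversions, so P = 5/25 = 0.2 and Q = 2/25 = 0.08.
Under the Kimura two-parameter model, d = −½ ln(1 − 2P − Q) − ¼ ln(1 − 2Q).
1 − 2P − Q = 0.52, giving −½ ln(0.52) = 0.326963.
1 − 2Q = 0.84, giving −¼ ln(0.84) = 0.043588.
d = 0.326963 + 0.043588 = 0.370551.

0.371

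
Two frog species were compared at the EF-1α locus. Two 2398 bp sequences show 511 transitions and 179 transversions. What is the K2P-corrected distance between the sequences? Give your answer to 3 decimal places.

P = 511/2398 ≈ 0.213094 and Q = 179/2398 ≈ 0.074646.
Under the Kimura two-parameter model, d = −½ ln(1 − 2P − Q) − ¼ ln(1 − 2Q).
1 − 2P − Q = 0.499166, giving −½ ln(0.499166) = 0.347408.
1 − 2Q = 0.850708, giving −¼ ln(0.850708) = 0.040422.
d = 0.347408 + 0.040422 = 0.387830.

0.388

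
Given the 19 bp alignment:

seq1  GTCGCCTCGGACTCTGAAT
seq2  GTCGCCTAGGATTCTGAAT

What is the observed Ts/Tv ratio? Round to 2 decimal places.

1.00

Transitions are A↔G and C↔T; transversions are all other mismatches.
Transitions: 1. Transversions: 1.
R = 1/1 = 1.00.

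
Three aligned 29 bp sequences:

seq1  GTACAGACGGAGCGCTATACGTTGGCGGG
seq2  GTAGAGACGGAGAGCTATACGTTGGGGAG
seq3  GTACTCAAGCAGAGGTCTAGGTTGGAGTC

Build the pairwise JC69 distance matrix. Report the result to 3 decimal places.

d(seq1,seq2) = 0.152, d(seq1,seq3) = 0.529, d(seq2,seq3) = 0.529

seq1–seq2: 4/29 sites differ → p ≈ 0.137931, d = −0.75 ln(1 − 0.183908) = 0.152421 ≈ 0.152.
seq1–seq3: 11/29 sites differ → p ≈ 0.37931, d = −0.75 ln(1 − 0.505747) = 0.528531 ≈ 0.529.
seq2–seq3: 11/29 sites differ → p ≈ 0.37931, d = −0.75 ln(1 − 0.505747) = 0.528531 ≈ 0.529.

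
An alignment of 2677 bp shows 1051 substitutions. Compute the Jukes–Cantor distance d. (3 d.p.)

p = 1051/2677 ≈ 0.392604.
d = −(3/4) ln(1 − 4p/3) = −0.75 ln(1 − 0.523472) = −0.75 ln(0.476528)
  = −0.75 × (-0.741229) = 0.555922 substitutions/site.

0.556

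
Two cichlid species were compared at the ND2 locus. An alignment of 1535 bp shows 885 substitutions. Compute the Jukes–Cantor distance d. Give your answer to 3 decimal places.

p = 885/1535 ≈ 0.576547.
d = −(3/4) ln(1 − 4p/3) = −0.75 ln(1 − 0.768729) = −0.75 ln(0.231271)
  = −0.75 × (-1.464165) = 1.098124 substitutions/site.

1.098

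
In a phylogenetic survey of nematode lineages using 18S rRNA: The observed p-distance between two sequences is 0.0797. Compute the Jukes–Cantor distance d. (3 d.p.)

d = −(3/4) ln(1 − 4p/3) = −0.75 ln(1 − 0.106267) = −0.75 ln(0.893733)
  = −0.75 × (-0.112348) = 0.084261 substitutions/site.

0.084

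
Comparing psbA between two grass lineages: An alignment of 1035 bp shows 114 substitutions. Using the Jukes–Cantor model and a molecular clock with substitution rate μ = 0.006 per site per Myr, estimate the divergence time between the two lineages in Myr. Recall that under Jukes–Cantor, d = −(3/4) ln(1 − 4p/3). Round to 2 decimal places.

p = 114/1035 ≈ 0.110145.
d = −(3/4) ln(1 − 4p/3) = −0.75 ln(1 − 0.14686) = −0.75 ln(0.85314)
  = −0.75 × (-0.158832) = 0.119124 substitutions/site.
Under a molecular clock d = 2μt, so t = d/(2μ) = 0.119124 / (2 × 0.006) = 9.93 Myr.

9.93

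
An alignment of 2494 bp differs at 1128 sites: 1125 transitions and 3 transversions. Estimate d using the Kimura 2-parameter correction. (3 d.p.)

1.169

P = 1125/2494 ≈ 0.451083 and Q = 3/2494 ≈ 0.001203.
Under the Kimura two-parameter model, d = −½ ln(1 − 2P − Q) − ¼ ln(1 − 2Q).
1 − 2P − Q = 0.096631, giving −½ ln(0.096631) = 1.168428.
1 − 2Q = 0.997594, giving −¼ ln(0.997594) = 0.000602.
d = 1.168428 + 0.000602 = 1.169030.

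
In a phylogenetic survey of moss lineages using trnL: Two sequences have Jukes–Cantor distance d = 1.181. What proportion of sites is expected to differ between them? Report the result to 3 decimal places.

p = (3/4)(1 − e^(−4d/3)) = 0.75 × (1 − e^(-1.574667)) = 0.75 × (1 − 0.207076) = 0.594693.

0.595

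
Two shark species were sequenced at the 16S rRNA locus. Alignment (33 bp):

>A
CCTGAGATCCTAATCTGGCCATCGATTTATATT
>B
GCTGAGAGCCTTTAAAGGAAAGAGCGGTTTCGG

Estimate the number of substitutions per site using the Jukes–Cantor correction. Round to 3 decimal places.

0.974

The sequences differ at 18 of 33 sites, so p = 18/33 ≈ 0.545455.
d = −(3/4) ln(1 − 4p/3) = −0.75 ln(1 − 0.727273) = −0.75 ln(0.272727)
  = −0.75 × (-1.299284) = 0.974463 substitutions/site.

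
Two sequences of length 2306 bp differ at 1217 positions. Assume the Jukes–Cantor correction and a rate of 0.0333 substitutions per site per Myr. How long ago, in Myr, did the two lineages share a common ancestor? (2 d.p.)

p = 1217/2306 ≈ 0.527754.
d = −(3/4) ln(1 − 4p/3) = −0.75 ln(1 − 0.703672) = −0.75 ln(0.296328)
  = −0.75 × (-1.216288) = 0.912216 substitutions/site.
Under a molecular clock d = 2μt, so t = d/(2μ) = 0.912216 / (2 × 0.0333) = 13.70 Myr.

13.70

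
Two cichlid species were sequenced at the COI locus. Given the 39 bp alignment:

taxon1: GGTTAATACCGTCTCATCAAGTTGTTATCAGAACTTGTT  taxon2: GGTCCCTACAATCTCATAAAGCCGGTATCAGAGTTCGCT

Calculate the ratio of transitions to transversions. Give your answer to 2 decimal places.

1.60

Transitions are A↔G and C↔T; transversions are all other mismatches.
Transitions: 8. Transversions: 5.
R = 8/5 = 1.60.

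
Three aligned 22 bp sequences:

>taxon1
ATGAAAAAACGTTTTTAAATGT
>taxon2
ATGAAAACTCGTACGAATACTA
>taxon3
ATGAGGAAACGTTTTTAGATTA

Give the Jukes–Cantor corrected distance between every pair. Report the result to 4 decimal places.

taxon1–taxon2: 10/22 sites differ → p ≈ 0.454545, d = −0.75 ln(1 − 0.60606) = 0.698667 ≈ 0.6987.
taxon1–taxon3: 5/22 sites differ → p ≈ 0.227273, d = −0.75 ln(1 − 0.303031) = 0.270761 ≈ 0.2708.
taxon2–taxon3: 10/22 sites differ → p ≈ 0.454545, d = −0.75 ln(1 − 0.60606) = 0.698667 ≈ 0.6987.

d(taxon1,taxon2) = 0.6987, d(taxon1,taxon3) = 0.2708, d(taxon2,taxon3) = 0.6987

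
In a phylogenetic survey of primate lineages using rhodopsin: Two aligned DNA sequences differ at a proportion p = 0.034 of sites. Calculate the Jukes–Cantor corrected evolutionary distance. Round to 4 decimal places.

0.0348

d = −(3/4) ln(1 − 4p/3) = −0.75 ln(1 − 0.045333) = −0.75 ln(0.954667)
  = −0.75 × (-0.046393) = 0.034795 substitutions/site.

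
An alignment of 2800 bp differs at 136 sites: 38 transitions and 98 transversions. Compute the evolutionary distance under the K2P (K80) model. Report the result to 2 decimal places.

0.05

P = 38/2800 ≈ 0.013571 and Q = 98/2800 = 0.035.
Under the Kimura two-parameter model, d = −½ ln(1 − 2P − Q) − ¼ ln(1 − 2Q).
1 − 2P − Q = 0.937858, giving −½ ln(0.937858) = 0.032078.
1 − 2Q = 0.93, giving −¼ ln(0.93) = 0.018143.
d = 0.032078 + 0.018143 = 0.050221.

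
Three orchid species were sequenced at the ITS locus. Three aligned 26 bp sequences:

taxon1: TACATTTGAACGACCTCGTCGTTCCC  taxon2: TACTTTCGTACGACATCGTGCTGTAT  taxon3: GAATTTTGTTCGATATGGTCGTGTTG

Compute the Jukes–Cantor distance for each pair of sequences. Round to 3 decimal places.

d(taxon1,taxon2) = 0.539, d(taxon1,taxon3) = 0.717, d(taxon2,taxon3) = 0.539

taxon1–taxon2: 10/26 sites differ → p ≈ 0.384615, d = −0.75 ln(1 − 0.51282) = 0.539341 ≈ 0.539.
taxon1–taxon3: 12/26 sites differ → p ≈ 0.461538, d = −0.75 ln(1 − 0.615384) = 0.716632 ≈ 0.717.
taxon2–taxon3: 10/26 sites differ → p ≈ 0.384615, d = −0.75 ln(1 − 0.51282) = 0.539341 ≈ 0.539.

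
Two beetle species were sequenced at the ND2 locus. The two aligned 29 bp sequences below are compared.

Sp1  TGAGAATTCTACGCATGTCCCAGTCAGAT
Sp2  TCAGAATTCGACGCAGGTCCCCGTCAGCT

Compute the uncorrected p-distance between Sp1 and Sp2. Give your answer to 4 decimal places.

The sequences differ at 5 of 29 positions (sites 2, 10, 16, 22, 28).
p = 5/29 = 0.172413… ≈ 0.1724 (to 4 d.p.).

0.1724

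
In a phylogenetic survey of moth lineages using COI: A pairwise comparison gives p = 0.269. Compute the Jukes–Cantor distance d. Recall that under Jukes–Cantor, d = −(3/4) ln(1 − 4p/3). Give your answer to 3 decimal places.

d = −(3/4) ln(1 − 4p/3) = −0.75 ln(1 − 0.358667) = −0.75 ln(0.641333)
  = −0.75 × (-0.444206) = 0.333155 substitutions/site.

0.333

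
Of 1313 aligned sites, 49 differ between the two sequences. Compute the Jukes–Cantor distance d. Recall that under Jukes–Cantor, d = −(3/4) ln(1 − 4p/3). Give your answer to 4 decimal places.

0.0383

p = 49/1313 ≈ 0.037319.
d = −(3/4) ln(1 − 4p/3) = −0.75 ln(1 − 0.049759) = −0.75 ln(0.950241)
  = −0.75 × (-0.051040) = 0.038280 substitutions/site.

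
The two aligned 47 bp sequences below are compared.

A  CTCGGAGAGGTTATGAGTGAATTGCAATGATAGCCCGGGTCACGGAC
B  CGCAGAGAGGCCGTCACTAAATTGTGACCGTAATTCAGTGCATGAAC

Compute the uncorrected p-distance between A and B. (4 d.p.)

0.4468

The sequences differ at 21 of 47 positions.
p = 21/47 = 0.446808… ≈ 0.4468 (to 4 d.p.).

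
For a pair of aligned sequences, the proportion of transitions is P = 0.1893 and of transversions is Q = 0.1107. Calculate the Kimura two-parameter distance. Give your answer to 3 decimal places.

Under the Kimura two-parameter model, d = −½ ln(1 − 2P − Q) − ¼ ln(1 − 2Q).
1 − 2P − Q = 0.5107, giving −½ ln(0.5107) = 0.335986.
1 − 2Q = 0.7786, giving −¼ ln(0.7786) = 0.062564.
d = 0.335986 + 0.062564 = 0.398550.

0.399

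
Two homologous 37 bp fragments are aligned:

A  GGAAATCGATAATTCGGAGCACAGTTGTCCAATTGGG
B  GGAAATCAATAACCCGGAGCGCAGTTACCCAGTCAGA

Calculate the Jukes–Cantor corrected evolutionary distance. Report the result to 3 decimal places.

The sequences differ at 10 of 37 sites (8, 13, 14, 21, 27, 28, 32, 34, 35, 37), so p = 10/37 ≈ 0.27027.
d = −(3/4) ln(1 − 4p/3) = −0.75 ln(1 − 0.36036) = −0.75 ln(0.63964)
  = −0.75 × (-0.446850) = 0.335138 substitutions/site.

0.335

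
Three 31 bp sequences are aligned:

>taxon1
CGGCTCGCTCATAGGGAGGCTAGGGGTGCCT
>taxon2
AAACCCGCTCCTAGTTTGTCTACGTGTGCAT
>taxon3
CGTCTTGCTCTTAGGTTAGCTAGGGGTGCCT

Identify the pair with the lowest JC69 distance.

taxon1–taxon2: 12/31 differ, p = 0.387, d = 0.544.
taxon1–taxon3: 6/31 differ, p = 0.194, d = 0.224.
taxon2–taxon3: 12/31 differ, p = 0.387, d = 0.544.
The smallest distance is between taxon1 and taxon3.

taxon1 and taxon3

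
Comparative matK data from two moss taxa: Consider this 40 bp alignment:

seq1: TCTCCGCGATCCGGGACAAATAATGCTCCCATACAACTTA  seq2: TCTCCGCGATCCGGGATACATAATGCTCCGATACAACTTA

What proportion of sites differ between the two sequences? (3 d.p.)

The sequences differ at 3 of 40 positions (sites 17, 19, 30).
p = 3/40 = 0.075.

0.075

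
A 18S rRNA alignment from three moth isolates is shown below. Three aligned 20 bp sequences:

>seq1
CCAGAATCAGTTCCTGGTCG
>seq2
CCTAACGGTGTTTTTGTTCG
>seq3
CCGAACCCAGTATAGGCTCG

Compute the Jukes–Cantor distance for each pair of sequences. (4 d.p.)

d(seq1,seq2) = 0.6872, d(seq1,seq3) = 0.6872, d(seq2,seq3) = 0.5716

seq1–seq2: 9/20 sites differ → p = 0.45, d = −0.75 ln(1 − 0.6) = 0.687218 ≈ 0.6872.
seq1–seq3: 9/20 sites differ → p = 0.45, d = −0.75 ln(1 − 0.6) = 0.687218 ≈ 0.6872.
seq2–seq3: 8/20 sites differ → p = 0.4, d = −0.75 ln(1 − 0.533333) = 0.571605 ≈ 0.5716.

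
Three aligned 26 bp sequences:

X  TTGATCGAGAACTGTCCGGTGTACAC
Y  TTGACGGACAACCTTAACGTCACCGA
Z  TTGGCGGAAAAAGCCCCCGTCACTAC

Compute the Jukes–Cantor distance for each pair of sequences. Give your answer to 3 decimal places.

X–Y: 13/26 sites differ → p = 0.5, d = −0.75 ln(1 − 0.666667) = 0.823960 ≈ 0.824.
X–Z: 13/26 sites differ → p = 0.5, d = −0.75 ln(1 − 0.666667) = 0.823960 ≈ 0.824.
Y–Z: 11/26 sites differ → p ≈ 0.423077, d = −0.75 ln(1 − 0.564103) = 0.622762 ≈ 0.623.

d(X,Y) = 0.824, d(X,Z) = 0.824, d(Y,Z) = 0.623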